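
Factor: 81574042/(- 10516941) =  - 2^1*3^ ( - 2)* 11^1 * 29^1* 457^( -1)*2557^(  -  1)*127859^1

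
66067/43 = 66067/43 = 1536.44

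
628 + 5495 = 6123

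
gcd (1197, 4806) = 9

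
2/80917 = 2/80917  =  0.00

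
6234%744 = 282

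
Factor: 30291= 3^1*23^1*439^1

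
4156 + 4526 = 8682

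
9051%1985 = 1111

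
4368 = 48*91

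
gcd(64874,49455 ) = 1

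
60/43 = 60/43 = 1.40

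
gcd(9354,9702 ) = 6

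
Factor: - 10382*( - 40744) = 423004208 = 2^4*11^1 * 29^1*179^1 *463^1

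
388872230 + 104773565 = 493645795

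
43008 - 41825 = 1183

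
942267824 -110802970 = 831464854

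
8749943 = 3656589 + 5093354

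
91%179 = 91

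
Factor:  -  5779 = - 5779^1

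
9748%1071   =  109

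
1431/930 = 477/310 = 1.54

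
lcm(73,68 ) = 4964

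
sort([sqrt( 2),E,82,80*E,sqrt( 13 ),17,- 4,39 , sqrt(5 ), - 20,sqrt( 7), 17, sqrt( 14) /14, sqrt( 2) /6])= [ -20, - 4,sqrt( 2) /6,  sqrt( 14 ) /14, sqrt( 2),  sqrt( 5), sqrt(7 ),E,sqrt( 13 ),17,17, 39,82,80 * E ] 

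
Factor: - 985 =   -  5^1 * 197^1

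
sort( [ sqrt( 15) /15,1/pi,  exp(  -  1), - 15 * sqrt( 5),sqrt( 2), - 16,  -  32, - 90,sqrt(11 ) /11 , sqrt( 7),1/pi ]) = [ - 90, - 15*sqrt (5), - 32, -16, sqrt (15)/15, sqrt( 11 )/11,1/pi,1/pi, exp(  -  1),sqrt( 2),  sqrt( 7 )]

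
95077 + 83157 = 178234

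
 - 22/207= - 22/207 = - 0.11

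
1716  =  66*26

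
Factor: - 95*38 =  - 3610  =  - 2^1*5^1 * 19^2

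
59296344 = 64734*916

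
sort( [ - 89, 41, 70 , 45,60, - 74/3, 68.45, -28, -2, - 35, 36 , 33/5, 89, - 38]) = [-89,-38, - 35, - 28, - 74/3, - 2,  33/5, 36,41,45 , 60,  68.45,70, 89]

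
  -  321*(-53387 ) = 17137227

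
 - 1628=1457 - 3085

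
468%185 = 98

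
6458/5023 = 6458/5023 = 1.29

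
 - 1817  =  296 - 2113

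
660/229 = 660/229= 2.88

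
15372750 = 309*49750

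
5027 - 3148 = 1879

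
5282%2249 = 784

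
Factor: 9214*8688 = 80051232=2^5*3^1*17^1*181^1*271^1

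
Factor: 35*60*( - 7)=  - 2^2*3^1*5^2*7^2 =- 14700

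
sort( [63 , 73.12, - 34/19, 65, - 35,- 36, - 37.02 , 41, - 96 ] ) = [ - 96, - 37.02,-36,- 35, - 34/19 , 41, 63, 65,73.12 ] 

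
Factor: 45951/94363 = 3^1*17^2  *53^1 * 197^( - 1 ) * 479^( - 1 ) 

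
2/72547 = 2/72547 = 0.00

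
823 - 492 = 331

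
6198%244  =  98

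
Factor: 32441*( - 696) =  - 2^3*3^1*29^1*32441^1 = - 22578936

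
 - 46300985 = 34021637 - 80322622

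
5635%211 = 149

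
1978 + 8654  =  10632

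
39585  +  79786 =119371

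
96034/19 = 96034/19 = 5054.42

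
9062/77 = 117 + 53/77 = 117.69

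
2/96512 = 1/48256= 0.00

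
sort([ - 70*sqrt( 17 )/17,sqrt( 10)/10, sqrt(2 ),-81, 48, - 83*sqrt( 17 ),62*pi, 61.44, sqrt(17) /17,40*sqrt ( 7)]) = [ - 83*sqrt( 17), - 81, - 70*sqrt(17)/17,sqrt( 17 ) /17,sqrt ( 10) /10, sqrt( 2 ),  48 , 61.44,40 * sqrt( 7),62*pi]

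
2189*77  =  168553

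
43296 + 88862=132158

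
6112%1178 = 222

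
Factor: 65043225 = 3^2*5^2*13^1*37^1*601^1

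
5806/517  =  11 + 119/517  =  11.23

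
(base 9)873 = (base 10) 714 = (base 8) 1312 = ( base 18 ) 23C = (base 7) 2040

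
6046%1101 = 541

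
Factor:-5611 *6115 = -34311265= -5^1*31^1* 181^1*1223^1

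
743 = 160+583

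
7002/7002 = 1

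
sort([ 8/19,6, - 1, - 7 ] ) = [ - 7, - 1,8/19 , 6 ]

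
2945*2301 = 6776445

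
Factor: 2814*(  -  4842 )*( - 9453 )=128800792764 = 2^2*3^4*7^1*23^1*67^1*137^1*269^1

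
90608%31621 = 27366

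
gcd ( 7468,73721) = 1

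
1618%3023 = 1618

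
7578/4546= 3789/2273 = 1.67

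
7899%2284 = 1047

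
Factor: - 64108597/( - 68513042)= 2^(-1)*7^1*13^( - 1 )*59^(-2) * 347^1*757^(-1 )*26393^1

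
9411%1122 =435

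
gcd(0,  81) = 81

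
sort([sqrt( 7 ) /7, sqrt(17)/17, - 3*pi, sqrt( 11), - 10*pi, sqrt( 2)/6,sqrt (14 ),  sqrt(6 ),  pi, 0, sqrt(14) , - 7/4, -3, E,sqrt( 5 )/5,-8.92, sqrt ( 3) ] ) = [-10*pi, - 3 * pi,- 8.92,  -  3, - 7/4, 0, sqrt(2)/6,sqrt( 17 ) /17,sqrt(7)/7, sqrt( 5)/5, sqrt( 3 ),sqrt( 6),E, pi, sqrt(11), sqrt( 14 ),sqrt( 14)]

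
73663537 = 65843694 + 7819843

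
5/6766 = 5/6766 = 0.00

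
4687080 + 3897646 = 8584726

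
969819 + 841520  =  1811339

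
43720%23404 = 20316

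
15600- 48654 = -33054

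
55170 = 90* 613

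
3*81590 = 244770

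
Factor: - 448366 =-2^1 * 37^1*73^1 * 83^1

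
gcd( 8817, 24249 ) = 3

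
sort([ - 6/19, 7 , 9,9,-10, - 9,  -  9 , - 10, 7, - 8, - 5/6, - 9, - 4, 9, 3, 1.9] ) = [ - 10, - 10, - 9, - 9, - 9 , - 8,-4, - 5/6, - 6/19,1.9, 3, 7, 7,9,  9,9 ] 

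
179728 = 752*239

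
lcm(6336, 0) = 0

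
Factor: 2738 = 2^1* 37^2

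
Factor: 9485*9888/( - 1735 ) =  - 2^5*3^1*7^1*103^1*271^1*347^( - 1)  =  - 18757536/347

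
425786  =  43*9902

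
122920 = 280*439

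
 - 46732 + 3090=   -43642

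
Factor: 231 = 3^1*7^1*11^1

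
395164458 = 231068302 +164096156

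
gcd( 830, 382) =2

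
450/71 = 450/71 = 6.34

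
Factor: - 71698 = -2^1*11^1*3259^1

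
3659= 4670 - 1011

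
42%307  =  42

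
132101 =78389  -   - 53712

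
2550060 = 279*9140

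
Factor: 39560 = 2^3* 5^1*23^1*43^1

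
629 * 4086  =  2570094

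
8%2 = 0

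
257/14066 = 257/14066 =0.02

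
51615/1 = 51615 = 51615.00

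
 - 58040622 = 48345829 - 106386451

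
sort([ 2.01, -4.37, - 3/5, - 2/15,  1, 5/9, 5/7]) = [ - 4.37, - 3/5, - 2/15,5/9,5/7,1, 2.01 ] 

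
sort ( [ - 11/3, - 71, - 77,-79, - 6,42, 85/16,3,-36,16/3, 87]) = [ - 79, - 77, - 71, - 36, - 6, - 11/3,3,85/16,16/3, 42,  87]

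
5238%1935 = 1368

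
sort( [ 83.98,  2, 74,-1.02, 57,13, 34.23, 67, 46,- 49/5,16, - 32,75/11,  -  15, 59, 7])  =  [ - 32, - 15, - 49/5,-1.02, 2, 75/11, 7,  13,16, 34.23,46,  57, 59 , 67,74, 83.98 ] 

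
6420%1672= 1404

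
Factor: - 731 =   -  17^1*43^1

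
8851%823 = 621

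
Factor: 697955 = 5^1*139591^1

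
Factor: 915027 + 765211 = 1680238 = 2^1*7^1*120017^1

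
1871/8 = 1871/8  =  233.88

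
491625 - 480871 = 10754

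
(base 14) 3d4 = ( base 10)774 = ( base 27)11I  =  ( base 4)30012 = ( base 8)1406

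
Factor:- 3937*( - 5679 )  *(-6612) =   -  2^2*3^3*19^1 * 29^1 * 31^1*127^1*631^1 =- 147832570476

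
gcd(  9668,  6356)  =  4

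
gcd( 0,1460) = 1460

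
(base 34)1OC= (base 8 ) 3700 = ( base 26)2O8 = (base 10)1984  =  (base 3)2201111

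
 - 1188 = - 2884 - - 1696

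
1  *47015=47015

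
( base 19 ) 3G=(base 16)49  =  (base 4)1021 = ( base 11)67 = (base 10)73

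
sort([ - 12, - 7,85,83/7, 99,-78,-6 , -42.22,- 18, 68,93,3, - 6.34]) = [  -  78,-42.22, - 18,  -  12 , - 7, - 6.34 , - 6  ,  3,83/7, 68,85, 93,99]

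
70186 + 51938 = 122124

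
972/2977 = 972/2977 = 0.33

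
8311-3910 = 4401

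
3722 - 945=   2777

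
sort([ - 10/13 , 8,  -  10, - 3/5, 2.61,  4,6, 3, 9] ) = [ - 10, - 10/13,-3/5 , 2.61, 3,4,  6,8,  9]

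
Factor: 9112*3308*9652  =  2^7*17^1*19^1*67^1*127^1*827^1 = 290935371392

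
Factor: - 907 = - 907^1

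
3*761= 2283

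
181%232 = 181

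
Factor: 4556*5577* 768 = 19513967616 = 2^10 * 3^2*11^1*13^2* 17^1*67^1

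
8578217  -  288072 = 8290145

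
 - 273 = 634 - 907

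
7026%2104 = 714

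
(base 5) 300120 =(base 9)13815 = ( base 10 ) 9410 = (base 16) 24c2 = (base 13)438B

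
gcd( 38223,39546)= 9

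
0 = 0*1196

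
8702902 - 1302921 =7399981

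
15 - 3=12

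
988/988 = 1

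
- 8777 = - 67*131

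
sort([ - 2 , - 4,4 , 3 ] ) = [  -  4,  -  2,  3,4 ]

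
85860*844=72465840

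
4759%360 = 79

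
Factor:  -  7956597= -3^1*11^2*23^1*953^1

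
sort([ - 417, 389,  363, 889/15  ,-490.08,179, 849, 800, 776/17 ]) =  [ - 490.08,-417,776/17, 889/15,179,363, 389 , 800 , 849]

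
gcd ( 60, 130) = 10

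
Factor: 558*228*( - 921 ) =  - 117173304 = - 2^3*3^4 * 19^1 * 31^1*307^1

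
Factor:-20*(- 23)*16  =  7360= 2^6*5^1*23^1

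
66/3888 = 11/648 = 0.02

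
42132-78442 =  - 36310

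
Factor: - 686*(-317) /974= 108731/487 = 7^3*317^1 * 487^( - 1) 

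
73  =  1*73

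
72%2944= 72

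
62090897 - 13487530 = 48603367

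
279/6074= 279/6074 = 0.05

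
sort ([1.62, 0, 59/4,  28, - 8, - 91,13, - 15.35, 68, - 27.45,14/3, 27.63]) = [-91 , - 27.45, - 15.35, - 8,  0, 1.62,14/3,13,59/4,27.63,  28,68]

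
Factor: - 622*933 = -2^1*3^1*311^2 = -580326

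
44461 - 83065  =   - 38604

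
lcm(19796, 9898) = 19796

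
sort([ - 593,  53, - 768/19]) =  [ - 593, - 768/19, 53]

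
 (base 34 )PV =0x371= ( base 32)rh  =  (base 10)881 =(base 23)1F7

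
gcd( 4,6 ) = 2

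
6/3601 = 6/3601 = 0.00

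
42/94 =21/47 = 0.45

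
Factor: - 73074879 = -3^4*271^1*3329^1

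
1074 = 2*537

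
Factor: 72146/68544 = 36073/34272= 2^ ( - 5)  *  3^(-2)*7^( - 1)*17^(  -  1) * 36073^1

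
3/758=3/758 = 0.00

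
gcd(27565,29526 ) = 37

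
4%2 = 0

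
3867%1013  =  828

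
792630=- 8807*( - 90 ) 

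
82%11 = 5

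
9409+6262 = 15671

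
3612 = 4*903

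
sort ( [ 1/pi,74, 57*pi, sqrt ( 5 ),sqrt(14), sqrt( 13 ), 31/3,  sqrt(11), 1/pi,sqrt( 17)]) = [1/pi,  1/pi,sqrt (5 ) , sqrt( 11 ),sqrt( 13), sqrt( 14) , sqrt ( 17), 31/3, 74, 57*pi]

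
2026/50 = 40  +  13/25 = 40.52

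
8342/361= 8342/361 = 23.11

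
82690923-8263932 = 74426991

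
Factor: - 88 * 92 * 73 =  - 2^5*11^1*  23^1*73^1 = - 591008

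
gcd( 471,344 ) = 1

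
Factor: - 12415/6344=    - 2^(-3)*5^1*61^( - 1) *191^1 = - 955/488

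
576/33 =17 + 5/11 = 17.45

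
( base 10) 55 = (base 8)67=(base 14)3D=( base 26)23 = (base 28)1R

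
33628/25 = 33628/25=1345.12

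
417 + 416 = 833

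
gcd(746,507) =1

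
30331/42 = 722 + 1/6=722.17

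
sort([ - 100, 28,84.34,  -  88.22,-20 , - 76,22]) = [-100, - 88.22 ,-76,- 20, 22,28,84.34]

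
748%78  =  46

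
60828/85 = 715+ 53/85 = 715.62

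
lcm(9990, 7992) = 39960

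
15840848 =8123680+7717168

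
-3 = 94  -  97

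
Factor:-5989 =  - 53^1*113^1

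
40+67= 107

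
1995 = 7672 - 5677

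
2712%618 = 240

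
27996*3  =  83988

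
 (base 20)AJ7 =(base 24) 7EJ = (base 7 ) 15535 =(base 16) 1123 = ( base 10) 4387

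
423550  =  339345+84205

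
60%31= 29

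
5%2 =1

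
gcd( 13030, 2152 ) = 2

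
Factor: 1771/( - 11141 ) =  - 7^1*11^1*13^( - 1 ) * 23^1*857^( - 1 ) 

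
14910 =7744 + 7166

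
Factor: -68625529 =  - 7^2*131^1*10691^1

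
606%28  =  18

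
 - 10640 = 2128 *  ( - 5 ) 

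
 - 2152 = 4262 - 6414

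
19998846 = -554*(  -  36099)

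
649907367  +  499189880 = 1149097247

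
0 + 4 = 4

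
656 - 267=389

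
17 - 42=-25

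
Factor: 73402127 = 89^1*521^1*1583^1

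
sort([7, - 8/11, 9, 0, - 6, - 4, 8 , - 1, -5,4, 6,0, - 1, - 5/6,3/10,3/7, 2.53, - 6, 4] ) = [ - 6, - 6,-5, - 4, - 1, - 1, - 5/6, - 8/11, 0, 0,3/10,3/7, 2.53, 4, 4, 6, 7, 8,  9] 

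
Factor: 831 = 3^1*277^1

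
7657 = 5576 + 2081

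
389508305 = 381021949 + 8486356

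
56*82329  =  4610424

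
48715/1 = 48715 = 48715.00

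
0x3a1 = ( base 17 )33B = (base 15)41E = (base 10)929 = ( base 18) 2FB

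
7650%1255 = 120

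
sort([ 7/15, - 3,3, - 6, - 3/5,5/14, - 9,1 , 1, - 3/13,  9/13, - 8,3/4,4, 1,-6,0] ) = [ - 9, - 8, - 6, - 6, - 3, - 3/5, -3/13,0,5/14, 7/15,9/13, 3/4 , 1,1,1,3,4]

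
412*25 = 10300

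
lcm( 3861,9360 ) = 308880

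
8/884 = 2/221 = 0.01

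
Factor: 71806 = 2^1*7^1* 23^1 *223^1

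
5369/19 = 282 + 11/19= 282.58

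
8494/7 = 8494/7=1213.43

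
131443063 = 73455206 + 57987857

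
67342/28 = 2405+1/14=2405.07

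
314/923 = 314/923= 0.34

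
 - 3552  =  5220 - 8772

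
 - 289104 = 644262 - 933366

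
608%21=20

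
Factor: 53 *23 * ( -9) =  - 10971  =  - 3^2*23^1*53^1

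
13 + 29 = 42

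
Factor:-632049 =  - 3^1*11^1  *107^1 * 179^1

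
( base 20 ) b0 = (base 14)11a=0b11011100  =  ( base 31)73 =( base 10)220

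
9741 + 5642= 15383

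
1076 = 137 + 939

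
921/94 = 9  +  75/94 = 9.80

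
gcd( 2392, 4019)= 1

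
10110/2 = 5055 = 5055.00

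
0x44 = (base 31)26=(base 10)68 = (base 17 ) 40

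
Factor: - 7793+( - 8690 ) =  - 53^1*311^1  =  -16483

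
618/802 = 309/401 = 0.77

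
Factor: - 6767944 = -2^3 *491^1 * 1723^1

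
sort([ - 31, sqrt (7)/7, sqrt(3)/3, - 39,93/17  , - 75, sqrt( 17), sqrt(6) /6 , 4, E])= [ - 75, - 39 , - 31,sqrt ( 7 )/7,sqrt( 6) /6  ,  sqrt( 3)/3,  E, 4,sqrt( 17 ), 93/17 ] 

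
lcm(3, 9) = 9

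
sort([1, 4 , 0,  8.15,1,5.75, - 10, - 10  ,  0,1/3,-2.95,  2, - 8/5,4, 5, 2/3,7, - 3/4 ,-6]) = [ - 10, - 10, - 6, - 2.95, - 8/5, - 3/4, 0, 0, 1/3, 2/3 , 1, 1,  2, 4, 4,5 , 5.75,  7, 8.15]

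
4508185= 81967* 55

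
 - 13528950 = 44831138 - 58360088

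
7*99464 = 696248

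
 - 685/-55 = 12  +  5/11 = 12.45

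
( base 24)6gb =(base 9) 5248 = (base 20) 9CB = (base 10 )3851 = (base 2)111100001011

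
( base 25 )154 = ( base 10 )754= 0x2F2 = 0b1011110010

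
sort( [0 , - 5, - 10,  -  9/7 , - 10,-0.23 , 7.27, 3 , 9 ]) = [ - 10, - 10,-5,-9/7 ,-0.23, 0,3, 7.27, 9] 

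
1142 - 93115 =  -91973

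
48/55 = 48/55 = 0.87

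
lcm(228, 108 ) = 2052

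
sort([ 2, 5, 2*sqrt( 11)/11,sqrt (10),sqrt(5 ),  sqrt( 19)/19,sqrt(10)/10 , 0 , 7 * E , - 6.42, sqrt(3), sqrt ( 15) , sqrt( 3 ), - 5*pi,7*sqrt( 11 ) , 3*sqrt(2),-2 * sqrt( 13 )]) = [ - 5*pi , - 2*sqrt( 13),-6.42 , 0, sqrt( 19) /19,sqrt(10) /10,2 * sqrt( 11)/11, sqrt( 3 ),sqrt(3) , 2, sqrt ( 5),  sqrt(10 ) , sqrt(15 ), 3 * sqrt( 2 ), 5 , 7*E , 7*sqrt(11 )]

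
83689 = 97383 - 13694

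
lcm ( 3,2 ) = 6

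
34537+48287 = 82824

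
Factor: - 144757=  - 144757^1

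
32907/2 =32907/2 = 16453.50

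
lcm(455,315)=4095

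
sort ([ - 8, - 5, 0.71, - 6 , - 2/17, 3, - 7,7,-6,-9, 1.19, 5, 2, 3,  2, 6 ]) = [ - 9, - 8, - 7, - 6, - 6, - 5,  -  2/17,0.71, 1.19, 2, 2, 3,  3, 5, 6, 7 ]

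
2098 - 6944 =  - 4846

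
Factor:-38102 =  - 2^1*19051^1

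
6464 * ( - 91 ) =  - 588224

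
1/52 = 1/52= 0.02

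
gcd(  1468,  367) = 367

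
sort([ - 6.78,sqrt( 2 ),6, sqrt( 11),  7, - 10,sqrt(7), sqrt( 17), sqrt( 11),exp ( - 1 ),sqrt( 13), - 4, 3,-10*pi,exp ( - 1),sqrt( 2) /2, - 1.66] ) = [ - 10 * pi, - 10, - 6.78 , - 4, - 1.66,exp( - 1),exp(-1) , sqrt( 2 )/2,sqrt( 2),  sqrt (7) , 3, sqrt( 11), sqrt( 11), sqrt(13), sqrt( 17), 6, 7]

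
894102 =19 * 47058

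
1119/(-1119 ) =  - 1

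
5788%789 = 265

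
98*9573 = 938154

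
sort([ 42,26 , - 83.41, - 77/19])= [ - 83.41, - 77/19,26  ,  42 ]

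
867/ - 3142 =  - 867/3142= -0.28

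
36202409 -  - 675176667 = 711379076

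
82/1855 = 82/1855 = 0.04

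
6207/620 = 6207/620 = 10.01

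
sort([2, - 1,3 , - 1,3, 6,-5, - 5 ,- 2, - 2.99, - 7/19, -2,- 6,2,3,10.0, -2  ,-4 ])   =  [ - 6 , - 5, - 5, - 4, - 2.99,-2 ,-2, - 2, - 1, - 1, - 7/19,2,2,3 , 3,3,6,10.0]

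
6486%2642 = 1202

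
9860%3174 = 338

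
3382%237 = 64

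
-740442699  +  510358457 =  - 230084242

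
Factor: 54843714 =2^1*3^2* 859^1*3547^1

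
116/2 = 58 = 58.00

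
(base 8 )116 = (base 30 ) 2I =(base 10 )78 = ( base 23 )39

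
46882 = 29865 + 17017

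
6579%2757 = 1065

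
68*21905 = 1489540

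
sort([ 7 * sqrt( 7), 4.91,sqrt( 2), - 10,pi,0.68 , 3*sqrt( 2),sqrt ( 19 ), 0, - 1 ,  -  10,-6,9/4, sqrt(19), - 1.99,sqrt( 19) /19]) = [ - 10, - 10, - 6,  -  1.99, - 1, 0,sqrt( 19 )/19,0.68 , sqrt( 2 ),9/4,pi, 3*sqrt(  2 ),sqrt(19),sqrt(19),4.91,7 *sqrt (7 )]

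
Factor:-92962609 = - 1873^1*49633^1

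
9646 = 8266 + 1380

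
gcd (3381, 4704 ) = 147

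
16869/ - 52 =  - 16869/52 = - 324.40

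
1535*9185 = 14098975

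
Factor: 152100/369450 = 338/821 = 2^1*13^2*821^ ( - 1 ) 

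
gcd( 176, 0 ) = 176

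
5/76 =5/76  =  0.07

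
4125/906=1375/302= 4.55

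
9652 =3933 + 5719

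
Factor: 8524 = 2^2*2131^1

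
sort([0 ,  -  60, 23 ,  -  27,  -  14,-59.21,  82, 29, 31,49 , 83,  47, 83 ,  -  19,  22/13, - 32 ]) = [ -60,-59.21, - 32 ,-27,-19, - 14,  0, 22/13, 23, 29,31,47,  49, 82,  83,83] 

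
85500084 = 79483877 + 6016207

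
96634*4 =386536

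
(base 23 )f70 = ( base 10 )8096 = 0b1111110100000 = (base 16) 1fa0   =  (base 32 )7T0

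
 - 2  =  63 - 65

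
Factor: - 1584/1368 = -2^1*11^1*19^( - 1) = - 22/19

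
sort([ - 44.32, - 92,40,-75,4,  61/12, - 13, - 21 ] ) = [ - 92, - 75, - 44.32, - 21 , - 13,  4,61/12, 40]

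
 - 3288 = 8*( - 411)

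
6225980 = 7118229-892249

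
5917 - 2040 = 3877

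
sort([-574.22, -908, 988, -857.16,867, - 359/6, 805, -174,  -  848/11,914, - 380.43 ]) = [ - 908, - 857.16,  -  574.22, - 380.43,  -  174, - 848/11,  -  359/6, 805, 867 , 914, 988] 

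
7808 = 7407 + 401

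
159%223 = 159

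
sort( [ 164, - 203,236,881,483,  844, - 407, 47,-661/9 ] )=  [ - 407, - 203, - 661/9, 47, 164, 236,  483, 844, 881]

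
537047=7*76721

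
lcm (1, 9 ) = 9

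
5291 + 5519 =10810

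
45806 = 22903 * 2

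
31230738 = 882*35409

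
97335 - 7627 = 89708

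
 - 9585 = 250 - 9835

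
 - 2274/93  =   - 758/31 = - 24.45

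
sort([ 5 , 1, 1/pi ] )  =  [ 1/pi , 1, 5 ] 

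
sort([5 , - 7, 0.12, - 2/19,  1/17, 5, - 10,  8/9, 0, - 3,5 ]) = [ - 10, - 7,-3, -2/19,0,1/17, 0.12, 8/9, 5, 5,5]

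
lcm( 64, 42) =1344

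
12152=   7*1736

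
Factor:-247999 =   -  247999^1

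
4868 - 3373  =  1495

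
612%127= 104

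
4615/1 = 4615 = 4615.00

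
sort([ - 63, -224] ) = [ - 224, - 63] 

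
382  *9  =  3438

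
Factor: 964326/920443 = 2^1*3^1*11^1*19^1*769^1*920443^( - 1 ) 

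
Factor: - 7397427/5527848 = - 2465809/1842616=- 2^( - 3)*199^1*12391^1*230327^ ( - 1)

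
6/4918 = 3/2459 = 0.00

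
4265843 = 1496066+2769777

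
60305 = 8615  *7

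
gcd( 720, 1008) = 144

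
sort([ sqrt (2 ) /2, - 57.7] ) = [ - 57.7,sqrt(2)/2 ] 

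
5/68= 5/68 = 0.07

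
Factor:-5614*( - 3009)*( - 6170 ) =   -  2^2*3^1*5^1*7^1*17^1 * 59^1*401^1*617^1 =-104226885420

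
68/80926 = 34/40463 = 0.00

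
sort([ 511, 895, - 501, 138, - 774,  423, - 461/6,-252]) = [ - 774,  -  501, - 252, - 461/6, 138,423, 511,895] 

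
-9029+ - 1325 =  - 10354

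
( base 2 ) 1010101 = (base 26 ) 37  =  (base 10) 85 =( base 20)45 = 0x55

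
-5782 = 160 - 5942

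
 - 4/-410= 2/205 = 0.01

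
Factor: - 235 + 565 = 330 = 2^1*3^1*5^1*11^1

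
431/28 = 431/28 = 15.39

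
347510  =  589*590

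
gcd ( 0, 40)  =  40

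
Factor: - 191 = - 191^1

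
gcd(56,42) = 14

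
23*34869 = 801987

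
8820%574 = 210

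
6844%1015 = 754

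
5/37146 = 5/37146 = 0.00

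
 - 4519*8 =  - 36152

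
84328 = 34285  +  50043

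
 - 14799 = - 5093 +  - 9706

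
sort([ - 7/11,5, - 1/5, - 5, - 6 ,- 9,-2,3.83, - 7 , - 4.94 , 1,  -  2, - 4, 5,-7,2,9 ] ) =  [  -  9,-7,-7,-6, - 5, - 4.94,-4,-2,  -  2, - 7/11,  -  1/5, 1, 2,3.83,5,5,9]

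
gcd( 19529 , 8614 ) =59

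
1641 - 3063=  - 1422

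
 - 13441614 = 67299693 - 80741307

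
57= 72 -15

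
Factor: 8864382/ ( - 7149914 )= - 4432191/3574957 =-3^1*149^( - 1)*23993^( - 1)*1477397^1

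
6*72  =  432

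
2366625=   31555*75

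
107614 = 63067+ 44547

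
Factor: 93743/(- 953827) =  - 7^( - 1)*13^1 * 7211^1*136261^(-1 ) 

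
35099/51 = 35099/51 =688.22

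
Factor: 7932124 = 2^2 * 43^1*107^1*431^1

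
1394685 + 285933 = 1680618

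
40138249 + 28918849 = 69057098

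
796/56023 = 796/56023 = 0.01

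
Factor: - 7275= - 3^1*5^2*97^1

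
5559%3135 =2424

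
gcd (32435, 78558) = 1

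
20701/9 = 2300+1/9 = 2300.11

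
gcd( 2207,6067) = 1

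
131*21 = 2751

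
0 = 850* 0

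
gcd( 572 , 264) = 44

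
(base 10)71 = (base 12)5B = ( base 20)3B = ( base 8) 107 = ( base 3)2122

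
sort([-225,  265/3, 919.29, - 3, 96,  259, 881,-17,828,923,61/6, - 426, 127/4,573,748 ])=[ - 426,  -  225, - 17, - 3,61/6, 127/4, 265/3, 96,259,573,748, 828, 881, 919.29, 923 ] 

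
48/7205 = 48/7205 = 0.01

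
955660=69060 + 886600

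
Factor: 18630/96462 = 45/233 = 3^2*5^1*233^ (  -  1)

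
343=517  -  174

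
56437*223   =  12585451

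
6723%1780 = 1383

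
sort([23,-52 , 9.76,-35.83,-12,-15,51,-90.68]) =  [ -90.68,-52 ,-35.83 ,-15,-12,9.76,23 , 51] 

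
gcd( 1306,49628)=1306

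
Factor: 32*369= 2^5* 3^2 * 41^1 = 11808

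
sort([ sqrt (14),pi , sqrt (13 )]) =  [ pi, sqrt(13 ),sqrt(14 ) ] 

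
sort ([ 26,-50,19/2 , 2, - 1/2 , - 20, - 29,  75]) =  [ - 50, - 29, - 20,-1/2 , 2,19/2,26,75 ]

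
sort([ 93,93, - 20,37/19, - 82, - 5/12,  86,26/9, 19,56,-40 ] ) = [ -82 ,-40, - 20, - 5/12,37/19,26/9 , 19, 56 , 86, 93,93 ]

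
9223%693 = 214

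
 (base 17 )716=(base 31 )240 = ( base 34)1q6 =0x7FE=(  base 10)2046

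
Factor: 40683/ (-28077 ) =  - 7^( - 2)*71^1 = - 71/49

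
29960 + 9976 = 39936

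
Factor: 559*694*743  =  2^1*13^1*43^1*347^1*743^1 = 288243878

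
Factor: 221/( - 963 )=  - 3^( - 2)*13^1*17^1*107^( - 1)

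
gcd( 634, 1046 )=2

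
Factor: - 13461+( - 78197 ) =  - 91658 = -2^1 * 7^1 * 6547^1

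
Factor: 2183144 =2^3 * 31^1* 8803^1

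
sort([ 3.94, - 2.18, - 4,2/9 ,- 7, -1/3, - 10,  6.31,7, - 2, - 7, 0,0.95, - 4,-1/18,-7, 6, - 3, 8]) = [ - 10, -7, - 7, - 7, - 4, - 4, - 3, - 2.18, -2, - 1/3, - 1/18,  0, 2/9, 0.95,  3.94,  6,6.31, 7, 8 ]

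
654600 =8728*75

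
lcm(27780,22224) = 111120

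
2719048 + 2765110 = 5484158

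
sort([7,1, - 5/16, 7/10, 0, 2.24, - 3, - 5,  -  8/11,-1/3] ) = [  -  5, - 3, - 8/11, - 1/3,-5/16,0, 7/10, 1 , 2.24 , 7]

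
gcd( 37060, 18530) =18530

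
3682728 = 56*65763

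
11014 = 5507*2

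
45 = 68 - 23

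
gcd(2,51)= 1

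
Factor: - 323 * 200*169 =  - 2^3*5^2 * 13^2*17^1*19^1 = -10917400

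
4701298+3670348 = 8371646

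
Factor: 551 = 19^1 * 29^1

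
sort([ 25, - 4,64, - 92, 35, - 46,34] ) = [ - 92, - 46,-4, 25, 34, 35, 64]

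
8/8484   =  2/2121= 0.00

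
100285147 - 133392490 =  - 33107343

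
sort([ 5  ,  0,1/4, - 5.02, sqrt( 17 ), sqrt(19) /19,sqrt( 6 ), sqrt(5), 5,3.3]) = [-5.02,0 , sqrt(19) /19,1/4 , sqrt( 5 ),  sqrt ( 6 ),3.3, sqrt(17 ), 5,5]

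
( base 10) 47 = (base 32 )1f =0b101111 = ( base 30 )1h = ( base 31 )1g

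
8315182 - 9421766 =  - 1106584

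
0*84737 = 0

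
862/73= 862/73 =11.81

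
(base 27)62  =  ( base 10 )164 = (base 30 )5E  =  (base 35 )4O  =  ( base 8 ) 244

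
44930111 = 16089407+28840704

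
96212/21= 96212/21 =4581.52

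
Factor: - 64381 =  - 64381^1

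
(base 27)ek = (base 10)398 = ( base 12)292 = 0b110001110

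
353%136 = 81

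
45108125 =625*72173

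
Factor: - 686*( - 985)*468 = 316232280 = 2^3*3^2*5^1 * 7^3*13^1*197^1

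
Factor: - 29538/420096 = - 2^ ( - 7)*3^2 = - 9/128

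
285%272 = 13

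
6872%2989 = 894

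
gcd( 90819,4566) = 3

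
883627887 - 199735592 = 683892295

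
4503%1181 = 960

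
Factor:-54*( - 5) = 270=2^1*3^3*  5^1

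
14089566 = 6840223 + 7249343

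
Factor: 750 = 2^1*3^1*5^3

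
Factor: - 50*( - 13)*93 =2^1*3^1*5^2*13^1*31^1 = 60450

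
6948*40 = 277920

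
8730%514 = 506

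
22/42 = 11/21 = 0.52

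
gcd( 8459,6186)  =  1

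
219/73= 3  =  3.00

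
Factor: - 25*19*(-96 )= 45600 = 2^5*3^1*5^2 * 19^1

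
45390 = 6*7565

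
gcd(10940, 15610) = 10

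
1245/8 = 1245/8   =  155.62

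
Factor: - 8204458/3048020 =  - 2^(-1 ) * 5^( - 1)*257^( - 1)*593^(-1)*4102229^1 = -4102229/1524010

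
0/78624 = 0 = 0.00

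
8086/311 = 26 = 26.00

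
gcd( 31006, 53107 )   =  1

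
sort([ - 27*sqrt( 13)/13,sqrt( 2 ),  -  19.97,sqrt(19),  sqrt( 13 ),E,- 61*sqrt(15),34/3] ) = [-61*sqrt(15 ), - 19.97,- 27*sqrt(13)/13, sqrt(2),E,sqrt(13 ), sqrt( 19) , 34/3] 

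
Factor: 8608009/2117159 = 11^( - 1) *197^(-1)*977^(-1 )*8608009^1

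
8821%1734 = 151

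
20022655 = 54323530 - 34300875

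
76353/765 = 99 + 206/255  =  99.81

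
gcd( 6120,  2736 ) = 72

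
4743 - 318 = 4425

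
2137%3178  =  2137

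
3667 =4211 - 544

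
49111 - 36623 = 12488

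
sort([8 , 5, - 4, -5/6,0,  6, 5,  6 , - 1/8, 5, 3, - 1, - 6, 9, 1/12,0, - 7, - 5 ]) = [ - 7, - 6, - 5, - 4, - 1 ,-5/6, - 1/8,0  ,  0,  1/12, 3 , 5,5, 5, 6, 6,8,9]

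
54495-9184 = 45311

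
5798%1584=1046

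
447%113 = 108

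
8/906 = 4/453 = 0.01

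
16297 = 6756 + 9541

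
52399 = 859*61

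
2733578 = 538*5081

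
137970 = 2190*63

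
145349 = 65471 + 79878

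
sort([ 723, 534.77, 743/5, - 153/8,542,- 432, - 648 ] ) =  [ - 648,  -  432 , - 153/8,743/5,534.77 , 542,723] 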